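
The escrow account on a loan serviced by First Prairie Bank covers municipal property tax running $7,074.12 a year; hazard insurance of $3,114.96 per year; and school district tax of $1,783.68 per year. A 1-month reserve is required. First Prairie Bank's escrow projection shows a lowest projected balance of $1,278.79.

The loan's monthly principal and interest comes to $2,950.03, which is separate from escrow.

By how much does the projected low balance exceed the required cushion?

Municipal property tax = $7,074.12 annually
Hazard insurance = $3,114.96 annually
School district tax = $1,783.68 annually
Annual escrow total = $7,074.12 + $3,114.96 + $1,783.68 = $11,972.76
Per month = $11,972.76 ÷ 12 = $997.73
Cushion = 1 × $997.73 = $997.73
Excess over cushion: $1,278.79 − $997.73 = $281.06

$281.06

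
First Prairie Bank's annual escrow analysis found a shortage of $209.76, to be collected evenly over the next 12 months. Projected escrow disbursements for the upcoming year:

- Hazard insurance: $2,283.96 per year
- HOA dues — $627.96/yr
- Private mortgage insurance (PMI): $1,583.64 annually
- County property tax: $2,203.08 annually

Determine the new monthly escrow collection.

Hazard insurance = $2,283.96
HOA dues = $627.96
Private mortgage insurance (PMI) = $1,583.64
County property tax = $2,203.08
Combined annual = $2,283.96 + $627.96 + $1,583.64 + $2,203.08 = $6,698.64
Per month = $6,698.64 ÷ 12 = $558.22
Shortage spread = $209.76 ÷ 12 = $17.48/mo
New monthly escrow = $558.22 + $17.48 = $575.70

$575.70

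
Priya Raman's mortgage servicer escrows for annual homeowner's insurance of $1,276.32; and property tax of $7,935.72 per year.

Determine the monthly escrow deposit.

$767.67

Homeowner's insurance — $1,276.32 annually
Property tax — $7,935.72 annually
Total annual escrow = $9,212.04
Monthly escrow = $9,212.04 ÷ 12 = $767.67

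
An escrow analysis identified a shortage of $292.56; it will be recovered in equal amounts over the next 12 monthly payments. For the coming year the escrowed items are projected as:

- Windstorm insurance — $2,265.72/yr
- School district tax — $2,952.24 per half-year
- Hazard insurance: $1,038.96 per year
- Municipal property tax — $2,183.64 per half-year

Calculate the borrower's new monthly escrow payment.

$1,155.75

Windstorm insurance: $2,265.72/yr
School district tax: $2,952.24 × 2 = $5,904.48/yr
Hazard insurance: $1,038.96/yr
Municipal property tax: $2,183.64 × 2 = $4,367.28/yr
Combined annual = $13,576.44
Monthly escrow = $13,576.44 / 12 = $1,131.37
Shortage spread = $292.56 / 12 = $24.38/mo
New monthly escrow = $1,131.37 + $24.38 = $1,155.75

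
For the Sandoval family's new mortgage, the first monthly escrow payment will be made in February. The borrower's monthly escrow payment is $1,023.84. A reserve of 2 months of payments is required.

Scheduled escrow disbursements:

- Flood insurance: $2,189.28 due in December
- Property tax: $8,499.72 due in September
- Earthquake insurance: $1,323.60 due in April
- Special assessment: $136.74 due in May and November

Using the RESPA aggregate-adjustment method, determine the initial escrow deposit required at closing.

$3,817.02

Cushion = 2 × $1,023.84 = $2,047.68
Trial balance (start $0, +$1,023.84 each month, − disbursements):
  Feb: +$1,023.84 → $1,023.84
  Mar: +$1,023.84 → $2,047.68
  Apr: +$1,023.84 − $1,323.60 → $1,747.92
  May: +$1,023.84 − $136.74 → $2,635.02
  Jun: +$1,023.84 → $3,658.86
  Jul: +$1,023.84 → $4,682.70
  Aug: +$1,023.84 → $5,706.54
  Sep: +$1,023.84 − $8,499.72 → -$1,769.34
  Oct: +$1,023.84 → -$745.50
  Nov: +$1,023.84 − $136.74 → $141.60
  Dec: +$1,023.84 − $2,189.28 → -$1,023.84
  Jan: +$1,023.84 → $0.00
Lowest trial balance = -$1,769.34 (Sep)
Initial deposit = cushion − low point = $2,047.68 − (-$1,769.34) = $3,817.02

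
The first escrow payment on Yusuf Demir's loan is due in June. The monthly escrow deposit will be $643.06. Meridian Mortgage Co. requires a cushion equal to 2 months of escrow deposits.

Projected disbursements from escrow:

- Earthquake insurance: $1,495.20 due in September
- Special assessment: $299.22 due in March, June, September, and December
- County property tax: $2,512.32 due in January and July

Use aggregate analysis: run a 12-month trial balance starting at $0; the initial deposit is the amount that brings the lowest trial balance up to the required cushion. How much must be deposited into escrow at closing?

$3,559.14

Cushion = 2 × $643.06 = $1,286.12
Trial balance (start $0, +$643.06 each month, − disbursements):
  Jun: +$643.06 − $299.22 → $343.84
  Jul: +$643.06 − $2,512.32 → -$1,525.42
  Aug: +$643.06 → -$882.36
  Sep: +$643.06 − $1,794.42 → -$2,033.72
  Oct: +$643.06 → -$1,390.66
  Nov: +$643.06 → -$747.60
  Dec: +$643.06 − $299.22 → -$403.76
  Jan: +$643.06 − $2,512.32 → -$2,273.02
  Feb: +$643.06 → -$1,629.96
  Mar: +$643.06 − $299.22 → -$1,286.12
  Apr: +$643.06 → -$643.06
  May: +$643.06 → $0.00
Lowest trial balance = -$2,273.02 (Jan)
Initial deposit = cushion − low point = $1,286.12 − (-$2,273.02) = $3,559.14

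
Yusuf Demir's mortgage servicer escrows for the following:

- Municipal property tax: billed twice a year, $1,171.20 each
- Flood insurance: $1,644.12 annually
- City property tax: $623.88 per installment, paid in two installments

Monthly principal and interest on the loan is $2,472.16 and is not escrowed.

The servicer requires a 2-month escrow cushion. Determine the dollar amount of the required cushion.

Municipal property tax = $1,171.20 × 2 = $2,342.40/yr
Flood insurance = $1,644.12/yr
City property tax = $623.88 × 2 = $1,247.76/yr
Annual escrow total = $5,234.28
Per month = $5,234.28 / 12 = $436.19
Reserve = 2 × $436.19 = $872.38

$872.38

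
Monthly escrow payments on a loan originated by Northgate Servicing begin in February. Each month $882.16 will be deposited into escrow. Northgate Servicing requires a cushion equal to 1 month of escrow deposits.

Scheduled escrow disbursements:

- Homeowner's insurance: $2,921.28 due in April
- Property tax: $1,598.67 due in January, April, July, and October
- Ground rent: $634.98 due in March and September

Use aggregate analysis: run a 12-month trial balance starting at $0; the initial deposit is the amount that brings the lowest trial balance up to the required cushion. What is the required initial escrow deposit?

Cushion = 1 × $882.16 = $882.16
Trial balance (start $0, +$882.16 each month, − disbursements):
  Feb: +$882.16 → $882.16
  Mar: +$882.16 − $634.98 → $1,129.34
  Apr: +$882.16 − $4,519.95 → -$2,508.45
  May: +$882.16 → -$1,626.29
  Jun: +$882.16 → -$744.13
  Jul: +$882.16 − $1,598.67 → -$1,460.64
  Aug: +$882.16 → -$578.48
  Sep: +$882.16 − $634.98 → -$331.30
  Oct: +$882.16 − $1,598.67 → -$1,047.81
  Nov: +$882.16 → -$165.65
  Dec: +$882.16 → $716.51
  Jan: +$882.16 − $1,598.67 → $0.00
Lowest trial balance = -$2,508.45 (Apr)
Initial deposit = cushion − low point = $882.16 − (-$2,508.45) = $3,390.61

$3,390.61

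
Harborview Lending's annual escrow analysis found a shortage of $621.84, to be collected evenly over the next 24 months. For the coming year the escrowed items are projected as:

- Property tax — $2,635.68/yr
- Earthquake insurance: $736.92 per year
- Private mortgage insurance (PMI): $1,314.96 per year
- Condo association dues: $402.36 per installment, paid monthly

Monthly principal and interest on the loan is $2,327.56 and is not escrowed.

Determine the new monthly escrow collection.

$818.90

Property tax: $2,635.68 per year
Earthquake insurance: $736.92 per year
Private mortgage insurance (PMI): $1,314.96 per year
Condo association dues: $402.36 × 12 = $4,828.32 per year
Annual escrow total = $9,515.88
Monthly = $9,515.88 / 12 = $792.99
Shortage spread = $621.84 / 24 = $25.91/mo
Adjusted monthly = $792.99 + $25.91 = $818.90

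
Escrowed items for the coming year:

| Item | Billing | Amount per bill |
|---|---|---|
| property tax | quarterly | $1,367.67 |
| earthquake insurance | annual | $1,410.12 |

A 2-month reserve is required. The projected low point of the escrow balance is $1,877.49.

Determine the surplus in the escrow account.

Property tax — $1,367.67 × 4 = $5,470.68 per year
Earthquake insurance — $1,410.12 per year
Combined annual = $5,470.68 + $1,410.12 = $6,880.80
Monthly = $6,880.80 / 12 = $573.40
Required reserve = 2 × $573.40 = $1,146.80
Excess over cushion: $1,877.49 − $1,146.80 = $730.69

$730.69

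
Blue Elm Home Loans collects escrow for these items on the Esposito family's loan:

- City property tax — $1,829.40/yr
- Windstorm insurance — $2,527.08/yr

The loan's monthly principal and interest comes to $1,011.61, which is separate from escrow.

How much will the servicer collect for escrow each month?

$363.04

City property tax: $1,829.40 per year
Windstorm insurance: $2,527.08 per year
Yearly total = $1,829.40 + $2,527.08 = $4,356.48
Per month = $4,356.48 / 12 = $363.04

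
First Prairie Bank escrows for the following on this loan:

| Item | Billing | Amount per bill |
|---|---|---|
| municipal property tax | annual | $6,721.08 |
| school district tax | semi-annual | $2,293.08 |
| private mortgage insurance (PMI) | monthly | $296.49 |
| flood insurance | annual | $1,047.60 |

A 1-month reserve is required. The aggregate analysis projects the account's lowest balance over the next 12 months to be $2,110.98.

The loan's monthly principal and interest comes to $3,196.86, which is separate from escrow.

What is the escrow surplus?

Municipal property tax — $6,721.08 per year
School district tax — $2,293.08 × 2 = $4,586.16 per year
Private mortgage insurance (PMI) — $296.49 × 12 = $3,557.88 per year
Flood insurance — $1,047.60 per year
Annual escrow total = $15,912.72
Monthly escrow = $15,912.72 ÷ 12 = $1,326.06
Required cushion = 1 × $1,326.06 = $1,326.06
Surplus = $2,110.98 − $1,326.06 = $784.92

$784.92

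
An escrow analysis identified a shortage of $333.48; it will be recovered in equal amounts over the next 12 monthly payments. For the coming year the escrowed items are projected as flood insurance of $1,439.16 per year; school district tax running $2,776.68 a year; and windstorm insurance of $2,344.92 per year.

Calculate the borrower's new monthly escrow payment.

$574.52

Flood insurance — $1,439.16 per year
School district tax — $2,776.68 per year
Windstorm insurance — $2,344.92 per year
Total per year = $1,439.16 + $2,776.68 + $2,344.92 = $6,560.76
Base monthly escrow = $6,560.76 / 12 = $546.73
Shortage per month = $333.48 / 12 = $27.79
Adjusted monthly = $546.73 + $27.79 = $574.52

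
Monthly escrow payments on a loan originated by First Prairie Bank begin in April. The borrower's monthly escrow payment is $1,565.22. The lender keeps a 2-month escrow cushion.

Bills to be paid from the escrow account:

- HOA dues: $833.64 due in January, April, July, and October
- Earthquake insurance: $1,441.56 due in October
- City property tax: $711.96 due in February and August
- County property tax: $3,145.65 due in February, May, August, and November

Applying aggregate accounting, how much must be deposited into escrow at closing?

Cushion = 2 × $1,565.22 = $3,130.44
Trial balance (start $0, +$1,565.22 each month, − disbursements):
  Apr: +$1,565.22 − $833.64 → $731.58
  May: +$1,565.22 − $3,145.65 → -$848.85
  Jun: +$1,565.22 → $716.37
  Jul: +$1,565.22 − $833.64 → $1,447.95
  Aug: +$1,565.22 − $3,857.61 → -$844.44
  Sep: +$1,565.22 → $720.78
  Oct: +$1,565.22 − $2,275.20 → $10.80
  Nov: +$1,565.22 − $3,145.65 → -$1,569.63
  Dec: +$1,565.22 → -$4.41
  Jan: +$1,565.22 − $833.64 → $727.17
  Feb: +$1,565.22 − $3,857.61 → -$1,565.22
  Mar: +$1,565.22 → $0.00
Lowest trial balance = -$1,569.63 (Nov)
Initial deposit = cushion − low point = $3,130.44 − (-$1,569.63) = $4,700.07

$4,700.07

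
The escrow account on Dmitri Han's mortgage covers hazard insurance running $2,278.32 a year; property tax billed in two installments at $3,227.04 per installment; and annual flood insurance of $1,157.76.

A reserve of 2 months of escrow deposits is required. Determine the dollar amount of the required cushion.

Hazard insurance = $2,278.32 per year
Property tax = $3,227.04 × 2 = $6,454.08 per year
Flood insurance = $1,157.76 per year
Total per year = $9,890.16
Per month = $9,890.16 ÷ 12 = $824.18
Required cushion = 2 × $824.18 = $1,648.36

$1,648.36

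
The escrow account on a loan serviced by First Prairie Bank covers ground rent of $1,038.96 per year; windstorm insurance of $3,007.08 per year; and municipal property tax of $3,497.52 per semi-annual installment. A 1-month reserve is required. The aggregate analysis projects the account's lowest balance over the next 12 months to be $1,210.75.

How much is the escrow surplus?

Ground rent — $1,038.96 per year
Windstorm insurance — $3,007.08 per year
Municipal property tax — $3,497.52 × 2 = $6,995.04 per year
Total per year = $1,038.96 + $3,007.08 + $6,995.04 = $11,041.08
Base monthly escrow = $11,041.08 / 12 = $920.09
Cushion = 1 × $920.09 = $920.09
Surplus = $1,210.75 − $920.09 = $290.66

$290.66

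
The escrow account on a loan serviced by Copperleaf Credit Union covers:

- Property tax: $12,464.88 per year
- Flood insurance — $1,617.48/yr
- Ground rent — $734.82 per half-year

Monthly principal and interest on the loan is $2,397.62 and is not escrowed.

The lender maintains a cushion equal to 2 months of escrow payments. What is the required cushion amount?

$2,592.00

Property tax = $12,464.88/yr
Flood insurance = $1,617.48/yr
Ground rent = $734.82 × 2 = $1,469.64/yr
Yearly total = $12,464.88 + $1,617.48 + $1,469.64 = $15,552.00
Base monthly escrow = $15,552.00 / 12 = $1,296.00
Reserve = 2 × $1,296.00 = $2,592.00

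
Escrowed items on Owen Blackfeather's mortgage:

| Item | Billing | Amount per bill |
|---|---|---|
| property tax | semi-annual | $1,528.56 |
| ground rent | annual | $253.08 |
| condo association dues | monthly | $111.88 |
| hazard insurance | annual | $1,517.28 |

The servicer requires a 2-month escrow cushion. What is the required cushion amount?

Property tax — $1,528.56 × 2 = $3,057.12 annually
Ground rent — $253.08 annually
Condo association dues — $111.88 × 12 = $1,342.56 annually
Hazard insurance — $1,517.28 annually
Total per year = $6,170.04
Monthly escrow = $6,170.04 ÷ 12 = $514.17
Reserve = 2 × $514.17 = $1,028.34

$1,028.34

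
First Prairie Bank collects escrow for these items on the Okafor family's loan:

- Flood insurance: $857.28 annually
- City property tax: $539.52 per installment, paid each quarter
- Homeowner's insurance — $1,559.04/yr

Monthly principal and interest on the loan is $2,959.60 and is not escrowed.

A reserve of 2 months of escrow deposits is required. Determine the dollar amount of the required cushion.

Flood insurance — $857.28 per year
City property tax — $539.52 × 4 = $2,158.08 per year
Homeowner's insurance — $1,559.04 per year
Yearly total = $857.28 + $2,158.08 + $1,559.04 = $4,574.40
Monthly escrow = $4,574.40 / 12 = $381.20
Required cushion = 2 × $381.20 = $762.40

$762.40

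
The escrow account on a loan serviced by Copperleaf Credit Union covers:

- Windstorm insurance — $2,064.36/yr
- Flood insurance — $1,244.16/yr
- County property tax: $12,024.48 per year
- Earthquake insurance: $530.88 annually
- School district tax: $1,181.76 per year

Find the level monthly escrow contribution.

$1,420.47

Windstorm insurance: $2,064.36/yr
Flood insurance: $1,244.16/yr
County property tax: $12,024.48/yr
Earthquake insurance: $530.88/yr
School district tax: $1,181.76/yr
Total per year = $2,064.36 + $1,244.16 + $12,024.48 + $530.88 + $1,181.76 = $17,045.64
Base monthly escrow = $17,045.64 ÷ 12 = $1,420.47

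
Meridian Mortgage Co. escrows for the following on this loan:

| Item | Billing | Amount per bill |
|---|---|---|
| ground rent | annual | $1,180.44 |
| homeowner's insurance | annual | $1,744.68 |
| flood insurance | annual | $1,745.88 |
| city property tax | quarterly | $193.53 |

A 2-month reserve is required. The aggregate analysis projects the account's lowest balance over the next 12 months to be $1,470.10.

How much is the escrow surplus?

$562.58

Ground rent — $1,180.44
Homeowner's insurance — $1,744.68
Flood insurance — $1,745.88
City property tax — $193.53 × 4 = $774.12
Combined annual = $1,180.44 + $1,744.68 + $1,745.88 + $774.12 = $5,445.12
Base monthly escrow = $5,445.12 ÷ 12 = $453.76
Required reserve = 2 × $453.76 = $907.52
Surplus = $1,470.10 − $907.52 = $562.58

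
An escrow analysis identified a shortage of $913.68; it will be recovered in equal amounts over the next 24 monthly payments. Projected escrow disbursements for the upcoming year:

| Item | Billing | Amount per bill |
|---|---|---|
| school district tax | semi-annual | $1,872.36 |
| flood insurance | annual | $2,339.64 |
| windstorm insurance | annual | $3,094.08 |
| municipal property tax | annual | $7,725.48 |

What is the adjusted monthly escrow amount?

$1,446.73

School district tax — $1,872.36 × 2 = $3,744.72 per year
Flood insurance — $2,339.64 per year
Windstorm insurance — $3,094.08 per year
Municipal property tax — $7,725.48 per year
Combined annual = $3,744.72 + $2,339.64 + $3,094.08 + $7,725.48 = $16,903.92
Monthly = $16,903.92 ÷ 12 = $1,408.66
Monthly shortage recovery: $913.68 ÷ 24 = $38.07
New monthly escrow = $1,408.66 + $38.07 = $1,446.73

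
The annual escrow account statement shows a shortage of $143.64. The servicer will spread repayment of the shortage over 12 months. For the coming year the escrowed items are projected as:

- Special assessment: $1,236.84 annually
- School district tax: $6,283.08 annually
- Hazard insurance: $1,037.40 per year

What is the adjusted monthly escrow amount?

Special assessment — $1,236.84 annually
School district tax — $6,283.08 annually
Hazard insurance — $1,037.40 annually
Total annual escrow = $1,236.84 + $6,283.08 + $1,037.40 = $8,557.32
Per month = $8,557.32 / 12 = $713.11
Monthly shortage recovery: $143.64 ÷ 12 = $11.97
New monthly escrow = $713.11 + $11.97 = $725.08

$725.08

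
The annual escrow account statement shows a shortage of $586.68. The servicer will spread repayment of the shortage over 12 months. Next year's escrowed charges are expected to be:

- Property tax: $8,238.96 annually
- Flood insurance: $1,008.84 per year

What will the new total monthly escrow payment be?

$819.54

Property tax — $8,238.96
Flood insurance — $1,008.84
Combined annual = $8,238.96 + $1,008.84 = $9,247.80
Base monthly escrow = $9,247.80 ÷ 12 = $770.65
Monthly shortage recovery: $586.68 ÷ 12 = $48.89
New monthly escrow = $770.65 + $48.89 = $819.54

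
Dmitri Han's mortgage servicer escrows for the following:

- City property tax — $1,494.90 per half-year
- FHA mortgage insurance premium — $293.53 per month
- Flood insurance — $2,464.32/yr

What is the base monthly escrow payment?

City property tax — $1,494.90 × 2 = $2,989.80 annually
FHA mortgage insurance premium — $293.53 × 12 = $3,522.36 annually
Flood insurance — $2,464.32 annually
Annual escrow total = $2,989.80 + $3,522.36 + $2,464.32 = $8,976.48
Base monthly escrow = $8,976.48 ÷ 12 = $748.04

$748.04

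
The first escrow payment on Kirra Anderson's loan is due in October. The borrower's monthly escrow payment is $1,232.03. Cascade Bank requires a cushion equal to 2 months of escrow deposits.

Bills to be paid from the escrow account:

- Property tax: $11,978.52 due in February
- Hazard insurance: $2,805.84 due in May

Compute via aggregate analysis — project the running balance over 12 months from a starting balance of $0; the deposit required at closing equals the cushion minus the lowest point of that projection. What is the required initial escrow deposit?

$8,282.43

Cushion = 2 × $1,232.03 = $2,464.06
Trial balance (start $0, +$1,232.03 each month, − disbursements):
  Oct: +$1,232.03 → $1,232.03
  Nov: +$1,232.03 → $2,464.06
  Dec: +$1,232.03 → $3,696.09
  Jan: +$1,232.03 → $4,928.12
  Feb: +$1,232.03 − $11,978.52 → -$5,818.37
  Mar: +$1,232.03 → -$4,586.34
  Apr: +$1,232.03 → -$3,354.31
  May: +$1,232.03 − $2,805.84 → -$4,928.12
  Jun: +$1,232.03 → -$3,696.09
  Jul: +$1,232.03 → -$2,464.06
  Aug: +$1,232.03 → -$1,232.03
  Sep: +$1,232.03 → $0.00
Lowest trial balance = -$5,818.37 (Feb)
Initial deposit = cushion − low point = $2,464.06 − (-$5,818.37) = $8,282.43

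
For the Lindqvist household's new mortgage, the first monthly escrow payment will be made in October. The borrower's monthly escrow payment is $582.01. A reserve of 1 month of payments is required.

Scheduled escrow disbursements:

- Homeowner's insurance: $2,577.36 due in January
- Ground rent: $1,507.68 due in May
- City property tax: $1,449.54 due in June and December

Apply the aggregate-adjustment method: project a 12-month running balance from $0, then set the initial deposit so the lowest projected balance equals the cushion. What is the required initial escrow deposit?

Cushion = 1 × $582.01 = $582.01
Trial balance (start $0, +$582.01 each month, − disbursements):
  Oct: +$582.01 → $582.01
  Nov: +$582.01 → $1,164.02
  Dec: +$582.01 − $1,449.54 → $296.49
  Jan: +$582.01 − $2,577.36 → -$1,698.86
  Feb: +$582.01 → -$1,116.85
  Mar: +$582.01 → -$534.84
  Apr: +$582.01 → $47.17
  May: +$582.01 − $1,507.68 → -$878.50
  Jun: +$582.01 − $1,449.54 → -$1,746.03
  Jul: +$582.01 → -$1,164.02
  Aug: +$582.01 → -$582.01
  Sep: +$582.01 → $0.00
Lowest trial balance = -$1,746.03 (Jun)
Initial deposit = cushion − low point = $582.01 − (-$1,746.03) = $2,328.04

$2,328.04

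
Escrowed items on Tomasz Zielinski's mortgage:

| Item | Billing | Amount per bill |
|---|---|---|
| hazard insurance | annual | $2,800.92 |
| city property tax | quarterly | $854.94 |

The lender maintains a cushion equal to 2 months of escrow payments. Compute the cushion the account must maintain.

Hazard insurance = $2,800.92/yr
City property tax = $854.94 × 4 = $3,419.76/yr
Total annual escrow = $6,220.68
Base monthly escrow = $6,220.68 / 12 = $518.39
Required cushion = 2 × $518.39 = $1,036.78

$1,036.78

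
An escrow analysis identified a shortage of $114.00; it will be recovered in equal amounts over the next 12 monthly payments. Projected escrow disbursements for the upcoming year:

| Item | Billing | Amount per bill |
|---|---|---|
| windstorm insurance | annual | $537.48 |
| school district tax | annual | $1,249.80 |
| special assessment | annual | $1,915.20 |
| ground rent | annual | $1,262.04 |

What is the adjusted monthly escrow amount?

Windstorm insurance — $537.48
School district tax — $1,249.80
Special assessment — $1,915.20
Ground rent — $1,262.04
Total per year = $537.48 + $1,249.80 + $1,915.20 + $1,262.04 = $4,964.52
Monthly = $4,964.52 ÷ 12 = $413.71
Shortage spread = $114.00 / 12 = $9.50/mo
Adjusted monthly = $413.71 + $9.50 = $423.21

$423.21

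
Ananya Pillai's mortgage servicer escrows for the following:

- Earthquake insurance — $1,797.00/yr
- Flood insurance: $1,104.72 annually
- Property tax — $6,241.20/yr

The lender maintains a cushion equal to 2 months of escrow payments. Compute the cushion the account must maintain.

$1,523.82

Earthquake insurance: $1,797.00
Flood insurance: $1,104.72
Property tax: $6,241.20
Total per year = $1,797.00 + $1,104.72 + $6,241.20 = $9,142.92
Base monthly escrow = $9,142.92 / 12 = $761.91
Required cushion = 2 × $761.91 = $1,523.82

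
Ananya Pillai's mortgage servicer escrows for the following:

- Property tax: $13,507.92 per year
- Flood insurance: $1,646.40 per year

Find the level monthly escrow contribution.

Property tax: $13,507.92
Flood insurance: $1,646.40
Yearly total = $13,507.92 + $1,646.40 = $15,154.32
Monthly escrow = $15,154.32 ÷ 12 = $1,262.86

$1,262.86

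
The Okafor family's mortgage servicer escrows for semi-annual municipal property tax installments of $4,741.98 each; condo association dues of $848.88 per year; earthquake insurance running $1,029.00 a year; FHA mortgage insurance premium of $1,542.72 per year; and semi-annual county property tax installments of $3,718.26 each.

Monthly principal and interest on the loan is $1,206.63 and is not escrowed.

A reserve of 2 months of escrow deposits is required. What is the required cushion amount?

$3,390.18

Municipal property tax — $4,741.98 × 2 = $9,483.96
Condo association dues — $848.88
Earthquake insurance — $1,029.00
FHA mortgage insurance premium — $1,542.72
County property tax — $3,718.26 × 2 = $7,436.52
Total annual escrow = $9,483.96 + $848.88 + $1,029.00 + $1,542.72 + $7,436.52 = $20,341.08
Monthly escrow = $20,341.08 / 12 = $1,695.09
Required cushion = 2 × $1,695.09 = $3,390.18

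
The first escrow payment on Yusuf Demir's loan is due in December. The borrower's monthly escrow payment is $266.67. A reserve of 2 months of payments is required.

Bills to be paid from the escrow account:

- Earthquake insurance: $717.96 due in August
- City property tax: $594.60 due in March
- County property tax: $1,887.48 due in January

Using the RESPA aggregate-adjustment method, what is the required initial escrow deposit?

$1,948.74

Cushion = 2 × $266.67 = $533.34
Trial balance (start $0, +$266.67 each month, − disbursements):
  Dec: +$266.67 → $266.67
  Jan: +$266.67 − $1,887.48 → -$1,354.14
  Feb: +$266.67 → -$1,087.47
  Mar: +$266.67 − $594.60 → -$1,415.40
  Apr: +$266.67 → -$1,148.73
  May: +$266.67 → -$882.06
  Jun: +$266.67 → -$615.39
  Jul: +$266.67 → -$348.72
  Aug: +$266.67 − $717.96 → -$800.01
  Sep: +$266.67 → -$533.34
  Oct: +$266.67 → -$266.67
  Nov: +$266.67 → $0.00
Lowest trial balance = -$1,415.40 (Mar)
Initial deposit = cushion − low point = $533.34 − (-$1,415.40) = $1,948.74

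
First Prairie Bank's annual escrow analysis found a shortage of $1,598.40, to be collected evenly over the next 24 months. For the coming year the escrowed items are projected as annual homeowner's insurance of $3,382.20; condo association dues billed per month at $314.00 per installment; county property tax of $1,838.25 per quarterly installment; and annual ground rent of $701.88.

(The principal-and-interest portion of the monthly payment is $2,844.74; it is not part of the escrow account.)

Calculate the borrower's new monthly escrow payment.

Homeowner's insurance = $3,382.20/yr
Condo association dues = $314.00 × 12 = $3,768.00/yr
County property tax = $1,838.25 × 4 = $7,353.00/yr
Ground rent = $701.88/yr
Total per year = $3,382.20 + $3,768.00 + $7,353.00 + $701.88 = $15,205.08
Monthly = $15,205.08 ÷ 12 = $1,267.09
Shortage per month = $1,598.40 / 24 = $66.60
Adjusted monthly = $1,267.09 + $66.60 = $1,333.69

$1,333.69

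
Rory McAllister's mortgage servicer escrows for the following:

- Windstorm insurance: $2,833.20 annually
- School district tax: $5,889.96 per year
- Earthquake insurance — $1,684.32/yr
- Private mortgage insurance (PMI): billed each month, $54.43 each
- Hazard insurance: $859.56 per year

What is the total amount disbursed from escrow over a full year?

$11,920.20

Windstorm insurance — $2,833.20 annually
School district tax — $5,889.96 annually
Earthquake insurance — $1,684.32 annually
Private mortgage insurance (PMI) — $54.43 × 12 = $653.16 annually
Hazard insurance — $859.56 annually
Combined annual = $11,920.20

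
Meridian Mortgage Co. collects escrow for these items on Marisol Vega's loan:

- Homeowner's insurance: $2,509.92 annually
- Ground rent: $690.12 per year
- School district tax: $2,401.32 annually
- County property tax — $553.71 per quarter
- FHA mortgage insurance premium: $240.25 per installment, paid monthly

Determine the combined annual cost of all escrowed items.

$10,699.20

Homeowner's insurance — $2,509.92
Ground rent — $690.12
School district tax — $2,401.32
County property tax — $553.71 × 4 = $2,214.84
FHA mortgage insurance premium — $240.25 × 12 = $2,883.00
Total per year = $2,509.92 + $690.12 + $2,401.32 + $2,214.84 + $2,883.00 = $10,699.20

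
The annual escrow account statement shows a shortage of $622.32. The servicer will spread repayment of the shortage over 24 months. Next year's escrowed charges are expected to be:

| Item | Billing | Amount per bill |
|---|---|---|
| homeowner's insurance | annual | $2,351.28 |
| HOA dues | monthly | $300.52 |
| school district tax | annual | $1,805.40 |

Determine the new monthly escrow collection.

Homeowner's insurance — $2,351.28 per year
HOA dues — $300.52 × 12 = $3,606.24 per year
School district tax — $1,805.40 per year
Total per year = $2,351.28 + $3,606.24 + $1,805.40 = $7,762.92
Monthly = $7,762.92 ÷ 12 = $646.91
Monthly shortage recovery: $622.32 ÷ 24 = $25.93
New monthly escrow = $646.91 + $25.93 = $672.84

$672.84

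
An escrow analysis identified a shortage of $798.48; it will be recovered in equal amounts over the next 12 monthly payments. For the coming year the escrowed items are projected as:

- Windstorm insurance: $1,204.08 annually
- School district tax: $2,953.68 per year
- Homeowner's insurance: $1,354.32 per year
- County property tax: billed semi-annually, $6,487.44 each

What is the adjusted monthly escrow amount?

Windstorm insurance: $1,204.08/yr
School district tax: $2,953.68/yr
Homeowner's insurance: $1,354.32/yr
County property tax: $6,487.44 × 2 = $12,974.88/yr
Total per year = $1,204.08 + $2,953.68 + $1,354.32 + $12,974.88 = $18,486.96
Monthly escrow = $18,486.96 / 12 = $1,540.58
Shortage spread = $798.48 / 12 = $66.54/mo
Adjusted monthly = $1,540.58 + $66.54 = $1,607.12

$1,607.12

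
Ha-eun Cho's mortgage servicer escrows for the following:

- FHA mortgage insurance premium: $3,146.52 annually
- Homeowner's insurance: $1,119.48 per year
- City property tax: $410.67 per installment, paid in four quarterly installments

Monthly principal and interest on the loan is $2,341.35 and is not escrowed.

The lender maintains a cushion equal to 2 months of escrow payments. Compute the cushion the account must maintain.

FHA mortgage insurance premium = $3,146.52 annually
Homeowner's insurance = $1,119.48 annually
City property tax = $410.67 × 4 = $1,642.68 annually
Total annual escrow = $3,146.52 + $1,119.48 + $1,642.68 = $5,908.68
Base monthly escrow = $5,908.68 ÷ 12 = $492.39
Reserve = 2 × $492.39 = $984.78

$984.78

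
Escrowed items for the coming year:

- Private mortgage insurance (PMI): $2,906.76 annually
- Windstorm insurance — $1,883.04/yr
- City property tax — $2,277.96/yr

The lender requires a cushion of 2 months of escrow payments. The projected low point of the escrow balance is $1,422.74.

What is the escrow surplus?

$244.78

Private mortgage insurance (PMI): $2,906.76 per year
Windstorm insurance: $1,883.04 per year
City property tax: $2,277.96 per year
Total per year = $7,067.76
Base monthly escrow = $7,067.76 / 12 = $588.98
Required reserve = 2 × $588.98 = $1,177.96
Surplus = $1,422.74 − $1,177.96 = $244.78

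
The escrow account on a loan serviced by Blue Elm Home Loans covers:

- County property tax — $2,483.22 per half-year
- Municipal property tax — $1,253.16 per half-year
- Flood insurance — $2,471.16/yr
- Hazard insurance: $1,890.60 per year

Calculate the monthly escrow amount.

$986.21

County property tax — $2,483.22 × 2 = $4,966.44 per year
Municipal property tax — $1,253.16 × 2 = $2,506.32 per year
Flood insurance — $2,471.16 per year
Hazard insurance — $1,890.60 per year
Total per year = $4,966.44 + $2,506.32 + $2,471.16 + $1,890.60 = $11,834.52
Base monthly escrow = $11,834.52 / 12 = $986.21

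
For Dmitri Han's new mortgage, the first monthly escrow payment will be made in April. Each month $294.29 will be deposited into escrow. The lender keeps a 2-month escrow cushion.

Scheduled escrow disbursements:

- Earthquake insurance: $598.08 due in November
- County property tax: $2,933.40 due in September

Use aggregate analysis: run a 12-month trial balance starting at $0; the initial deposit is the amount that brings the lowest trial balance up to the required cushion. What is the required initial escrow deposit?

Cushion = 2 × $294.29 = $588.58
Trial balance (start $0, +$294.29 each month, − disbursements):
  Apr: +$294.29 → $294.29
  May: +$294.29 → $588.58
  Jun: +$294.29 → $882.87
  Jul: +$294.29 → $1,177.16
  Aug: +$294.29 → $1,471.45
  Sep: +$294.29 − $2,933.40 → -$1,167.66
  Oct: +$294.29 → -$873.37
  Nov: +$294.29 − $598.08 → -$1,177.16
  Dec: +$294.29 → -$882.87
  Jan: +$294.29 → -$588.58
  Feb: +$294.29 → -$294.29
  Mar: +$294.29 → $0.00
Lowest trial balance = -$1,177.16 (Nov)
Initial deposit = cushion − low point = $588.58 − (-$1,177.16) = $1,765.74

$1,765.74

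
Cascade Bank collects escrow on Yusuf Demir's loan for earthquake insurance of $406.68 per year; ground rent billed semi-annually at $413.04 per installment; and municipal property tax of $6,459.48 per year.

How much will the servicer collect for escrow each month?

Earthquake insurance = $406.68 annually
Ground rent = $413.04 × 2 = $826.08 annually
Municipal property tax = $6,459.48 annually
Annual escrow total = $406.68 + $826.08 + $6,459.48 = $7,692.24
Per month = $7,692.24 ÷ 12 = $641.02

$641.02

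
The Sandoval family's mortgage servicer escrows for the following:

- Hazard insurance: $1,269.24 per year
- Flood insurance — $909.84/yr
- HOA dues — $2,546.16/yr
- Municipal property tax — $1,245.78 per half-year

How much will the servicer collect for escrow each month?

$601.40

Hazard insurance: $1,269.24/yr
Flood insurance: $909.84/yr
HOA dues: $2,546.16/yr
Municipal property tax: $1,245.78 × 2 = $2,491.56/yr
Total per year = $1,269.24 + $909.84 + $2,546.16 + $2,491.56 = $7,216.80
Base monthly escrow = $7,216.80 ÷ 12 = $601.40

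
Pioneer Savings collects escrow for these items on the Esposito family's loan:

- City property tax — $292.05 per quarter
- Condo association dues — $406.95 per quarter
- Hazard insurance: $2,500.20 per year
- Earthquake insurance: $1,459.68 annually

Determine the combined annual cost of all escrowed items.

$6,755.88

City property tax: $292.05 × 4 = $1,168.20
Condo association dues: $406.95 × 4 = $1,627.80
Hazard insurance: $2,500.20
Earthquake insurance: $1,459.68
Annual escrow total = $1,168.20 + $1,627.80 + $2,500.20 + $1,459.68 = $6,755.88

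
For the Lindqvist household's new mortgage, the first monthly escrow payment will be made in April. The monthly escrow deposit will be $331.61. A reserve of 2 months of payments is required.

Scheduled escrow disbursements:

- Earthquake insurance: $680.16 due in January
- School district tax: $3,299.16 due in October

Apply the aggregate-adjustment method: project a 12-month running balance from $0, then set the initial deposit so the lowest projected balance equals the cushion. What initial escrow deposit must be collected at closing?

$1,641.11

Cushion = 2 × $331.61 = $663.22
Trial balance (start $0, +$331.61 each month, − disbursements):
  Apr: +$331.61 → $331.61
  May: +$331.61 → $663.22
  Jun: +$331.61 → $994.83
  Jul: +$331.61 → $1,326.44
  Aug: +$331.61 → $1,658.05
  Sep: +$331.61 → $1,989.66
  Oct: +$331.61 − $3,299.16 → -$977.89
  Nov: +$331.61 → -$646.28
  Dec: +$331.61 → -$314.67
  Jan: +$331.61 − $680.16 → -$663.22
  Feb: +$331.61 → -$331.61
  Mar: +$331.61 → $0.00
Lowest trial balance = -$977.89 (Oct)
Initial deposit = cushion − low point = $663.22 − (-$977.89) = $1,641.11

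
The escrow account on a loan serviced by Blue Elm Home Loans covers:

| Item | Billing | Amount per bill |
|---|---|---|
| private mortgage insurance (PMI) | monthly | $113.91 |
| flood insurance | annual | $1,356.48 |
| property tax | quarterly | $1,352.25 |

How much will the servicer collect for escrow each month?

$677.70

Private mortgage insurance (PMI): $113.91 × 12 = $1,366.92 per year
Flood insurance: $1,356.48 per year
Property tax: $1,352.25 × 4 = $5,409.00 per year
Combined annual = $1,366.92 + $1,356.48 + $5,409.00 = $8,132.40
Monthly = $8,132.40 / 12 = $677.70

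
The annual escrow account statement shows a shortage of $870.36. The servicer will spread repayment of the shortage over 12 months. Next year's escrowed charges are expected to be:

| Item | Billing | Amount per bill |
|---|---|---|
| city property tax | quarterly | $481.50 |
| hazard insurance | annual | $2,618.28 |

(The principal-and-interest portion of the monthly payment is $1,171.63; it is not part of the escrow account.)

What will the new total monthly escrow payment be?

City property tax = $481.50 × 4 = $1,926.00/yr
Hazard insurance = $2,618.28/yr
Combined annual = $1,926.00 + $2,618.28 = $4,544.28
Monthly = $4,544.28 ÷ 12 = $378.69
Monthly shortage recovery: $870.36 ÷ 12 = $72.53
New monthly escrow = $378.69 + $72.53 = $451.22

$451.22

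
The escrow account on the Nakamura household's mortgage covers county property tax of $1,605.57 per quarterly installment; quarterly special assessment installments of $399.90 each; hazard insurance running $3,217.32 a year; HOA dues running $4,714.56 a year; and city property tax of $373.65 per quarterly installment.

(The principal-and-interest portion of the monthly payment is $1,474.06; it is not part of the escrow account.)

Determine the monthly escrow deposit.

$1,454.03

County property tax = $1,605.57 × 4 = $6,422.28 per year
Special assessment = $399.90 × 4 = $1,599.60 per year
Hazard insurance = $3,217.32 per year
HOA dues = $4,714.56 per year
City property tax = $373.65 × 4 = $1,494.60 per year
Total annual escrow = $6,422.28 + $1,599.60 + $3,217.32 + $4,714.56 + $1,494.60 = $17,448.36
Monthly escrow = $17,448.36 ÷ 12 = $1,454.03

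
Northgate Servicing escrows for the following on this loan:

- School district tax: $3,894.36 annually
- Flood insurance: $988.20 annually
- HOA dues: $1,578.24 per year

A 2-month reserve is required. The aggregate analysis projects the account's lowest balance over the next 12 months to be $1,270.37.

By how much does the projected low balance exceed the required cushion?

$193.57

School district tax = $3,894.36 per year
Flood insurance = $988.20 per year
HOA dues = $1,578.24 per year
Total annual escrow = $3,894.36 + $988.20 + $1,578.24 = $6,460.80
Per month = $6,460.80 ÷ 12 = $538.40
Cushion = 2 × $538.40 = $1,076.80
Surplus = $1,270.37 − $1,076.80 = $193.57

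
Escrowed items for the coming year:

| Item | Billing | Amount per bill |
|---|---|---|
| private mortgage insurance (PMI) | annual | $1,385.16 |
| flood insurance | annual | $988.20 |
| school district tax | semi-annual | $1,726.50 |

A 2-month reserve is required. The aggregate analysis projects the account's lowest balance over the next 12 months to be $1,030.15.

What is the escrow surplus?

Private mortgage insurance (PMI): $1,385.16 annually
Flood insurance: $988.20 annually
School district tax: $1,726.50 × 2 = $3,453.00 annually
Total annual escrow = $1,385.16 + $988.20 + $3,453.00 = $5,826.36
Monthly escrow = $5,826.36 / 12 = $485.53
Required reserve = 2 × $485.53 = $971.06
Surplus = $1,030.15 − $971.06 = $59.09

$59.09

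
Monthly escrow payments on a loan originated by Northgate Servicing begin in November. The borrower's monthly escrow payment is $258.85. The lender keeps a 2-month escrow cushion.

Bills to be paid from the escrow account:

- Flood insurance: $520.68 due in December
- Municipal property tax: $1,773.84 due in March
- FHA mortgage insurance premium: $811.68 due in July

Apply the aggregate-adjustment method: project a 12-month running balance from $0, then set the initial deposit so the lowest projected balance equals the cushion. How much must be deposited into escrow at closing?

Cushion = 2 × $258.85 = $517.70
Trial balance (start $0, +$258.85 each month, − disbursements):
  Nov: +$258.85 → $258.85
  Dec: +$258.85 − $520.68 → -$2.98
  Jan: +$258.85 → $255.87
  Feb: +$258.85 → $514.72
  Mar: +$258.85 − $1,773.84 → -$1,000.27
  Apr: +$258.85 → -$741.42
  May: +$258.85 → -$482.57
  Jun: +$258.85 → -$223.72
  Jul: +$258.85 − $811.68 → -$776.55
  Aug: +$258.85 → -$517.70
  Sep: +$258.85 → -$258.85
  Oct: +$258.85 → $0.00
Lowest trial balance = -$1,000.27 (Mar)
Initial deposit = cushion − low point = $517.70 − (-$1,000.27) = $1,517.97

$1,517.97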